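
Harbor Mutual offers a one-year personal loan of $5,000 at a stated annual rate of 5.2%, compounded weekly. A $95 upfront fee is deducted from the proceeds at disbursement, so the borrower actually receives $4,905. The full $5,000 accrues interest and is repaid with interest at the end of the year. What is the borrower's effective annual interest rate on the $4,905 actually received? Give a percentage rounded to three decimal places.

7.375%

Amount owed after one year: 5,000 × (1 + 0.052/52)^52 = 5,000 × 1.053348 = $5,266.74.
Effective rate on net proceeds: 5,266.74 / 4,905 − 1 = 0.073750 = 7.375%.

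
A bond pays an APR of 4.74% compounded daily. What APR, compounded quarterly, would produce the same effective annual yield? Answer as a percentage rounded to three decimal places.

EAR = (1 + 0.0474/365)^365 − 1 = 0.048538.
Solve (1 + r/4)^4 = 1.048538: r/4 = 1.048538^(1/4) − 1 = 0.011920, so r = 0.047679 = 4.768%.

4.768%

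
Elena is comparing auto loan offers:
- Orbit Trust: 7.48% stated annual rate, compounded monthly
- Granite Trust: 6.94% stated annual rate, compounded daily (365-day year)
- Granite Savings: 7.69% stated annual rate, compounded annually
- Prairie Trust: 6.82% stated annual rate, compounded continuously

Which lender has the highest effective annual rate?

Orbit Trust: (1 + 0.0748/12)^12 − 1 = 7.742%
Granite Trust: (1 + 0.0694/365)^365 − 1 = 7.186%
Granite Savings: compounded annually, EAR = 7.690%
Prairie Trust: e^0.0682 − 1 = 7.058%
The highest effective annual rate is Orbit Trust at 7.742%.

Orbit Trust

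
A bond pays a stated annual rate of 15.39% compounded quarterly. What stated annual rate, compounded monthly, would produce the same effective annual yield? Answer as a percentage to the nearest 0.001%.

15.197%

EAR = (1 + 0.1539/4)^4 − 1 = 0.163012.
Solve (1 + r/12)^12 = 1.163012: r/12 = 1.163012^(1/12) − 1 = 0.012664, so r = 0.151967 = 15.197%.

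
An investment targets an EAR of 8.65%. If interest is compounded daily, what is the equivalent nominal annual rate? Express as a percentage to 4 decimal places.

(1 + r/365)^365 − 1 = 0.0865, so 1 + r/365 = 1.0865^(1/365).
r/365 = 0.000227, so r = 0.082971 = 8.2971%.

8.2971%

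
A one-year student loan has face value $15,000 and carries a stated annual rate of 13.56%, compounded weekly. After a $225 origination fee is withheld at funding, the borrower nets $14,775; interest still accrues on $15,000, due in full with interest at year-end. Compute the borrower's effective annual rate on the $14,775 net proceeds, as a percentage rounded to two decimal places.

16.25%

Amount owed after one year: 15,000 × (1 + 0.1356/52)^52 = 15,000 × 1.145022 = $17,175.32.
Effective rate on net proceeds: 17,175.32 / 14,775 − 1 = 0.162458 = 16.25%.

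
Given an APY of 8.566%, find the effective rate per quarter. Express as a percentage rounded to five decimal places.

The per-quarter rate i satisfies (1 + i)^4 = 1 + 0.08566.
i = 1.08566^(1/4) − 1 = 0.0207596 = 2.07596%.

2.07596%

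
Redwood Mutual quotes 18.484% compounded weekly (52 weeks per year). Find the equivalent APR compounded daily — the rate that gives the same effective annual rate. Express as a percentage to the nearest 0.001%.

18.456%

EAR = (1 + 0.18484/52)^52 − 1 = 0.202632.
Solve (1 + r/365)^365 = 1.202632: r/365 = 1.202632^(1/365) − 1 = 0.000506, so r = 0.184559 = 18.456%.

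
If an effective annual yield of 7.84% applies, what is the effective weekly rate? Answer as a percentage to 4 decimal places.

The per-week rate i satisfies (1 + i)^52 = 1 + 0.0784.
i = 1.0784^(1/52) − 1 = 0.0014526 = 0.1453%.

0.1453%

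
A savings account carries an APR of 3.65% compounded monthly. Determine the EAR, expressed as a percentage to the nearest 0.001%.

EAR = (1 + 0.0365/12)^12 − 1.
= (1 + 0.003042)^12 − 1 = 1.037117 − 1 = 3.712%.

3.712%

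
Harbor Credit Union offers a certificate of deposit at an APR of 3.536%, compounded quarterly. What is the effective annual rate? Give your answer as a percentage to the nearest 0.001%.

EAR = (1 + 0.03536/4)^4 − 1.
= 1.035832 − 1 = 3.583%.

3.583%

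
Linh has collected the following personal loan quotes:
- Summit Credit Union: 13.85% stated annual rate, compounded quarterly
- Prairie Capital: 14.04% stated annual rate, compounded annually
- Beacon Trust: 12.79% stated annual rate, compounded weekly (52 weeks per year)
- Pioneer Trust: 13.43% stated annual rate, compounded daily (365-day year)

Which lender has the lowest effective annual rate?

Beacon Trust

Summit Credit Union: (1 + 0.1385/4)^4 − 1 = 14.586%
Prairie Capital: compounded annually, EAR = 14.040%
Beacon Trust: (1 + 0.1279/52)^52 − 1 = 13.626%
Pioneer Trust: (1 + 0.1343/365)^365 − 1 = 14.371%
The lowest effective annual rate is Beacon Trust at 13.626%.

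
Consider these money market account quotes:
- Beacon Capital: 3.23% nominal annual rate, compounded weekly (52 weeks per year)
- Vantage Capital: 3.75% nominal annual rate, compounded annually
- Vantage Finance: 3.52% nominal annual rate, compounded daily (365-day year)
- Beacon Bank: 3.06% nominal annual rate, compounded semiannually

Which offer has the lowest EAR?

Beacon Bank

Beacon Capital: (1 + 0.0323/52)^52 − 1 = 3.282%
Vantage Capital: compounded annually, EAR = 3.750%
Vantage Finance: (1 + 0.0352/365)^365 − 1 = 3.583%
Beacon Bank: (1 + 0.0306/2)^2 − 1 = 3.083%
The lowest effective annual rate is Beacon Bank at 3.083%.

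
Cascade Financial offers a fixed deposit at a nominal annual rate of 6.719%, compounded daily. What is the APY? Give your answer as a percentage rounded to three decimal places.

6.949%

EAR = (1 + 0.06719/365)^365 − 1.
= (1 + 0.000184)^365 − 1 = 1.069492 − 1 = 6.949%.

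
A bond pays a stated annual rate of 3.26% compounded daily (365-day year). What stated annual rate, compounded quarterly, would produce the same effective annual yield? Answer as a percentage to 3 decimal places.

3.273%

EAR = (1 + 0.0326/365)^365 − 1 = 0.033136.
Solve (1 + r/4)^4 = 1.033136: r/4 = 1.033136^(1/4) − 1 = 0.008183, so r = 0.032732 = 3.273%.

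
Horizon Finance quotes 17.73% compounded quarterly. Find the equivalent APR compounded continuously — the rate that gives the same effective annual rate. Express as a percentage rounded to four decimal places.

17.3483%

EAR = (1 + 0.1773/4)^4 − 1 = 0.189440.
Equivalent continuous rate: r = ln(1 + 0.189440) = 0.173483 = 17.3483%.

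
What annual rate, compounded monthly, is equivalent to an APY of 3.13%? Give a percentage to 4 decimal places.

3.0860%

(1 + r/12)^12 − 1 = 0.0313, so 1 + r/12 = 1.0313^(1/12).
r/12 = 0.002572, so r = 0.030860 = 3.0860%.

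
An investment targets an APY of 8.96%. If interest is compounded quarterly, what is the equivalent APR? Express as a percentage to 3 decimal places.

8.674%

(1 + r/4)^4 − 1 = 0.0896, so 1 + r/4 = 1.0896^(1/4).
r/4 = 0.021684, so r = 0.086738 = 8.674%.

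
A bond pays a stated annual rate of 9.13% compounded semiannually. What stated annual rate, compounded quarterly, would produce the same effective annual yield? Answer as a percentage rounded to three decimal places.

9.028%

EAR = (1 + 0.0913/2)^2 − 1 = 0.093384.
Solve (1 + r/4)^4 = 1.093384: r/4 = 1.093384^(1/4) − 1 = 0.022570, so r = 0.090281 = 9.028%.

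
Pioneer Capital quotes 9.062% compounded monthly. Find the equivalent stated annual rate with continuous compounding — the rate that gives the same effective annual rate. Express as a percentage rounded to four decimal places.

9.0280%

EAR = (1 + 0.09062/12)^12 − 1 = 0.094480.
Equivalent continuous rate: r = ln(1 + 0.094480) = 0.090280 = 9.0280%.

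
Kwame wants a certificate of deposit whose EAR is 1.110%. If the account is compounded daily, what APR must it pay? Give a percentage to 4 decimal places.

(1 + r/365)^365 − 1 = 0.01110, so 1 + r/365 = 1.01110^(1/365).
r/365 = 0.000030, so r = 0.011039 = 1.1039%.

1.1039%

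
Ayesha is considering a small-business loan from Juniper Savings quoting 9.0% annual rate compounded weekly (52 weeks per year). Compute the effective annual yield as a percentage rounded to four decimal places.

9.4089%

EAR = (1 + 0.090/52)^52 − 1.
= (1 + 0.001731)^52 − 1 = 1.094089 − 1 = 9.4089%.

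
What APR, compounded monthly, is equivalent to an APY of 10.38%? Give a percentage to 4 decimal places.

9.9166%

(1 + r/12)^12 − 1 = 0.1038, so 1 + r/12 = 1.1038^(1/12).
r/12 = 0.008264, so r = 0.099166 = 9.9166%.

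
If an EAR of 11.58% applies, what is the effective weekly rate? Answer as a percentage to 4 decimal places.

The per-week rate i satisfies (1 + i)^52 = 1 + 0.1158.
i = 1.1158^(1/52) − 1 = 0.0021094 = 0.2109%.

0.2109%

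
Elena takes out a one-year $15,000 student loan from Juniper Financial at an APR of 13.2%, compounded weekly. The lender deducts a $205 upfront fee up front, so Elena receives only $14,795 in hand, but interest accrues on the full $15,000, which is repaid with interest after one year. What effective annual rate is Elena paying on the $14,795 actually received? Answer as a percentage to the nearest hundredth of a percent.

Amount owed after one year: 15,000 × (1 + 0.132/52)^52 = 15,000 × 1.140917 = $17,113.76.
Effective rate on net proceeds: 17,113.76 / 14,795 − 1 = 0.156726 = 15.67%.

15.67%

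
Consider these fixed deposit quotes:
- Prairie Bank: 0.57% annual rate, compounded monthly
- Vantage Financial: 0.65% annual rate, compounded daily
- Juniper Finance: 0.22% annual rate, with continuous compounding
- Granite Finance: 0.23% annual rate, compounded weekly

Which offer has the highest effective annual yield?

Prairie Bank: (1 + 0.0057/12)^12 − 1 = 0.571%
Vantage Financial: (1 + 0.0065/365)^365 − 1 = 0.652%
Juniper Finance: e^0.0022 − 1 = 0.220%
Granite Finance: (1 + 0.0023/52)^52 − 1 = 0.230%
The highest effective annual rate is Vantage Financial at 0.652%.

Vantage Financial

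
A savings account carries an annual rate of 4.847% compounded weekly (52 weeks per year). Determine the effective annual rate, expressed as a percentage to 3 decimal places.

EAR = (1 + 0.04847/52)^52 − 1.
= (1 + 0.000932)^52 − 1 = 1.049640 − 1 = 4.964%.

4.964%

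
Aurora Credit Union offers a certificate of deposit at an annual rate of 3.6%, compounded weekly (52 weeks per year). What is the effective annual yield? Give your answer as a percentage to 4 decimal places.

3.6643%

EAR = (1 + 0.036/52)^52 − 1.
= (1 + 0.000692)^52 − 1 = 1.036643 − 1 = 3.6643%.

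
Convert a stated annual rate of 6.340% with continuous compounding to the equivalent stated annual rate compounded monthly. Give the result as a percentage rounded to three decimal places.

EAR under continuous compounding: e^0.06340 − 1 = 0.065453.
Solve (1 + r/12)^12 = 1.065453: r/12 = 1.065453^(1/12) − 1 = 0.005297, so r = 0.063568 = 6.357%.

6.357%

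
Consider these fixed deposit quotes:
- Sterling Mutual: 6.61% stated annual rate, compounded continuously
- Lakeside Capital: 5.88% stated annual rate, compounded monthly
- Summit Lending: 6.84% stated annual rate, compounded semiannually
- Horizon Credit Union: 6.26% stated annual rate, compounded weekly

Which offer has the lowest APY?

Sterling Mutual: e^0.0661 − 1 = 6.833%
Lakeside Capital: (1 + 0.0588/12)^12 − 1 = 6.041%
Summit Lending: (1 + 0.0684/2)^2 − 1 = 6.957%
Horizon Credit Union: (1 + 0.0626/52)^52 − 1 = 6.456%
The lowest effective annual rate is Lakeside Capital at 6.041%.

Lakeside Capital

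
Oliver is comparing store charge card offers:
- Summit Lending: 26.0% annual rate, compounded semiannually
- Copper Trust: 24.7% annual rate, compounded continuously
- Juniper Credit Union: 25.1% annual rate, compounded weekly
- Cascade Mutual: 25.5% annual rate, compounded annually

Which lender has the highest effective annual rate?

Summit Lending: (1 + 0.260/2)^2 − 1 = 27.690%
Copper Trust: e^0.247 − 1 = 28.018%
Juniper Credit Union: (1 + 0.251/52)^52 − 1 = 28.453%
Cascade Mutual: compounded annually, EAR = 25.500%
The highest effective annual rate is Juniper Credit Union at 28.453%.

Juniper Credit Union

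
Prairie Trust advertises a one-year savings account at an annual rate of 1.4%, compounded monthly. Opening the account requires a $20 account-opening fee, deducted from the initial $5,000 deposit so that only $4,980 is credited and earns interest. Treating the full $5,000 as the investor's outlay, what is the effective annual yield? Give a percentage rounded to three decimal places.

Value after one year: 4,980 × (1 + 0.014/12)^12 = 4,980 × 1.014090 = $5,050.17.
Effective yield on the $5,000 outlay: 5,050.17 / 5,000 − 1 = 0.010034 = 1.003%.

1.003%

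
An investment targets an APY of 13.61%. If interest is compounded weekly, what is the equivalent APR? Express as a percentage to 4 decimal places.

12.7758%

(1 + r/52)^52 − 1 = 0.1361, so 1 + r/52 = 1.1361^(1/52).
r/52 = 0.002457, so r = 0.127758 = 12.7758%.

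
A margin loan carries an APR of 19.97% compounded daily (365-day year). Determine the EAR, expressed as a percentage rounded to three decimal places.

22.097%

EAR = (1 + 0.1997/365)^365 − 1.
= (1 + 0.000547)^365 − 1 = 1.220970 − 1 = 22.097%.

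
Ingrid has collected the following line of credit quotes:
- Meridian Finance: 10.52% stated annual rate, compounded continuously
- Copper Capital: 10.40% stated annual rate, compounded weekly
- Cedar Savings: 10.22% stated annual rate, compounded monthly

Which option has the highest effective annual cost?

Meridian Finance

Meridian Finance: e^0.1052 − 1 = 11.093%
Copper Capital: (1 + 0.1040/52)^52 − 1 = 10.949%
Cedar Savings: (1 + 0.1022/12)^12 − 1 = 10.713%
The highest effective annual rate is Meridian Finance at 11.093%.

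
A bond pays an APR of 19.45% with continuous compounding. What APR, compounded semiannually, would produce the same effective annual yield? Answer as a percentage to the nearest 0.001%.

EAR under continuous compounding: e^0.1945 − 1 = 0.214703.
Solve (1 + r/2)^2 = 1.214703: r/2 = 1.214703^(1/2) − 1 = 0.102136, so r = 0.204272 = 20.427%.

20.427%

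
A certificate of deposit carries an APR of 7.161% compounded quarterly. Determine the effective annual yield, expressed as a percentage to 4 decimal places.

7.3556%

EAR = (1 + 0.07161/4)^4 − 1.
= 1.073556 − 1 = 7.3556%.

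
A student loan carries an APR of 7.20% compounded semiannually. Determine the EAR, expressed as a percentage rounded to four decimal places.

EAR = (1 + 0.0720/2)^2 − 1.
= 1.073296 − 1 = 7.3296%.

7.3296%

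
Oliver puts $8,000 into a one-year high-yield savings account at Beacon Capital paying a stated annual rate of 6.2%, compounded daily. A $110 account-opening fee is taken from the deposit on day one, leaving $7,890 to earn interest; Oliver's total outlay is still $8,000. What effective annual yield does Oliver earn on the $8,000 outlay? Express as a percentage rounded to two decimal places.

4.93%

Value after one year: 7,890 × (1 + 0.062/365)^365 = 7,890 × 1.063957 = $8,394.62.
Effective yield on the $8,000 outlay: 8,394.62 / 8,000 − 1 = 0.049327 = 4.93%.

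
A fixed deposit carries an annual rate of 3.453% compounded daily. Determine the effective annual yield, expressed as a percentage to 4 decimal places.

EAR = (1 + 0.03453/365)^365 − 1.
= 1.035131 − 1 = 3.5131%.

3.5131%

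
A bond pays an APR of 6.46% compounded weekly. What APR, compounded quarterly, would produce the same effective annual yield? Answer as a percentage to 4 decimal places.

EAR = (1 + 0.0646/52)^52 − 1 = 0.066689.
Solve (1 + r/4)^4 = 1.066689: r/4 = 1.066689^(1/4) − 1 = 0.016271, so r = 0.065084 = 6.5084%.

6.5084%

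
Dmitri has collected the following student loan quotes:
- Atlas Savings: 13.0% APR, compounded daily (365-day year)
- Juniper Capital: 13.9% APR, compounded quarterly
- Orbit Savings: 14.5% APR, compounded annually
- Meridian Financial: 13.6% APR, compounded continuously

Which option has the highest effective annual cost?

Juniper Capital

Atlas Savings: (1 + 0.130/365)^365 − 1 = 13.880%
Juniper Capital: (1 + 0.139/4)^4 − 1 = 14.641%
Orbit Savings: compounded annually, EAR = 14.500%
Meridian Financial: e^0.136 − 1 = 14.568%
The highest effective annual rate is Juniper Capital at 14.641%.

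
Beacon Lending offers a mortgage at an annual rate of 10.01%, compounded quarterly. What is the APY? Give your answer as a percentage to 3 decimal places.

10.392%

EAR = (1 + 0.1001/4)^4 − 1.
= (1 + 0.025025)^4 − 1 = 1.103921 − 1 = 10.392%.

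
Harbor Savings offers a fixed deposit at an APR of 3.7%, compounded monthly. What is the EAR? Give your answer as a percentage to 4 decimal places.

3.7634%

EAR = (1 + 0.037/12)^12 − 1.
= (1 + 0.003083)^12 − 1 = 1.037634 − 1 = 3.7634%.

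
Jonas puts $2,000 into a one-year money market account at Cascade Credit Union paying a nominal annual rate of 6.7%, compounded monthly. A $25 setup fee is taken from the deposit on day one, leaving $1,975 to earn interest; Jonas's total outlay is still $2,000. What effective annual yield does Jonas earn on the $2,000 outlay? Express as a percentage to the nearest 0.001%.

Value after one year: 1,975 × (1 + 0.067/12)^12 = 1,975 × 1.069096 = $2,111.47.
Effective yield on the $2,000 outlay: 2,111.47 / 2,000 − 1 = 0.055733 = 5.573%.

5.573%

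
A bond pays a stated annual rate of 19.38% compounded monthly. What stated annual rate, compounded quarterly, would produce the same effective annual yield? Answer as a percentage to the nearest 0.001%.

19.695%

EAR = (1 + 0.1938/12)^12 − 1 = 0.211976.
Solve (1 + r/4)^4 = 1.211976: r/4 = 1.211976^(1/4) − 1 = 0.049237, so r = 0.196947 = 19.695%.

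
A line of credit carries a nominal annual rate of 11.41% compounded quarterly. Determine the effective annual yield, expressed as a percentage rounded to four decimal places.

EAR = (1 + 0.1141/4)^4 − 1.
= (1 + 0.028525)^4 − 1 = 1.119076 − 1 = 11.9076%.

11.9076%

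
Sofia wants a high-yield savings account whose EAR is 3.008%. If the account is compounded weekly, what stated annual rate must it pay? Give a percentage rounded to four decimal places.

(1 + r/52)^52 − 1 = 0.03008, so 1 + r/52 = 1.03008^(1/52).
r/52 = 0.000570, so r = 0.029645 = 2.9645%.

2.9645%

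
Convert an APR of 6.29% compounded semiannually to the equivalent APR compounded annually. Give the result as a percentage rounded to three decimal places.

EAR = (1 + 0.0629/2)^2 − 1 = 0.063889.
Compounded annually, the equivalent nominal rate is the EAR itself: 6.389%.

6.389%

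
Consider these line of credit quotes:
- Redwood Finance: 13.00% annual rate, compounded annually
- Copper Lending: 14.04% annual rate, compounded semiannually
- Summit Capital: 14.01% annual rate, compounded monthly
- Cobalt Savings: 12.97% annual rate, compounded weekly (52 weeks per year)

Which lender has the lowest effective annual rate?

Redwood Finance: compounded annually, EAR = 13.000%
Copper Lending: (1 + 0.1404/2)^2 − 1 = 14.533%
Summit Capital: (1 + 0.1401/12)^12 − 1 = 14.946%
Cobalt Savings: (1 + 0.1297/52)^52 − 1 = 13.830%
The lowest effective annual rate is Redwood Finance at 13.000%.

Redwood Finance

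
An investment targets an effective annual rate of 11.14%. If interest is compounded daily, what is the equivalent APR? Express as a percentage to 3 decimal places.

10.564%

(1 + r/365)^365 − 1 = 0.1114, so 1 + r/365 = 1.1114^(1/365).
r/365 = 0.000289, so r = 0.105636 = 10.564%.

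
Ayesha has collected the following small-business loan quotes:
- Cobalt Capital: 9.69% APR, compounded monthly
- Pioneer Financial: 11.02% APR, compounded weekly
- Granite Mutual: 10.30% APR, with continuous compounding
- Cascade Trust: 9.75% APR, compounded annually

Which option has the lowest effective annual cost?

Cascade Trust

Cobalt Capital: (1 + 0.0969/12)^12 − 1 = 10.132%
Pioneer Financial: (1 + 0.1102/52)^52 − 1 = 11.637%
Granite Mutual: e^0.1030 − 1 = 10.849%
Cascade Trust: compounded annually, EAR = 9.750%
The lowest effective annual rate is Cascade Trust at 9.750%.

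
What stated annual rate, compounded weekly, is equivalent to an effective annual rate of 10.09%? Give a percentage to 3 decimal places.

(1 + r/52)^52 − 1 = 0.1009, so 1 + r/52 = 1.1009^(1/52).
r/52 = 0.001850, so r = 0.096217 = 9.622%.

9.622%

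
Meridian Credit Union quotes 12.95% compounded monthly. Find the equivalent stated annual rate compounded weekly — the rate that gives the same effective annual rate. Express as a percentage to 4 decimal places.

EAR = (1 + 0.1295/12)^12 − 1 = 0.137470.
Solve (1 + r/52)^52 = 1.137470: r/52 = 1.137470^(1/52) − 1 = 0.002480, so r = 0.128966 = 12.8966%.

12.8966%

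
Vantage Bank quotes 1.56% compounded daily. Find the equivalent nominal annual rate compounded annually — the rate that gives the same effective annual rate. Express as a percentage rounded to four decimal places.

EAR = (1 + 0.0156/365)^365 − 1 = 0.015722.
Compounded annually, the equivalent nominal rate is the EAR itself: 1.5722%.

1.5722%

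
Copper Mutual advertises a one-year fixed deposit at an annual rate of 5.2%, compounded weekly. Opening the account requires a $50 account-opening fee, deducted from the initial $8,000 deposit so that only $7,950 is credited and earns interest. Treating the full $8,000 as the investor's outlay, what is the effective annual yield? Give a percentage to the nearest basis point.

Value after one year: 7,950 × (1 + 0.052/52)^52 = 7,950 × 1.053348 = $8,374.12.
Effective yield on the $8,000 outlay: 8,374.12 / 8,000 − 1 = 0.046765 = 4.68%.

4.68%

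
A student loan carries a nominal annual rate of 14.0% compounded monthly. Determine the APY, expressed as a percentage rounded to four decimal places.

14.9342%

EAR = (1 + 0.140/12)^12 − 1.
= (1 + 0.011667)^12 − 1 = 1.149342 − 1 = 14.9342%.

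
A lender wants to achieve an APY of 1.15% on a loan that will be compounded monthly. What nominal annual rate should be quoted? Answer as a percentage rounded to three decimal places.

(1 + r/12)^12 − 1 = 0.0115, so 1 + r/12 = 1.0115^(1/12).
r/12 = 0.000953, so r = 0.011440 = 1.144%.

1.144%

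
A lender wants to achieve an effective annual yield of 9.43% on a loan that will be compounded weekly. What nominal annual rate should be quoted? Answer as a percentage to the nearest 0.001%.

9.019%

(1 + r/52)^52 − 1 = 0.0943, so 1 + r/52 = 1.0943^(1/52).
r/52 = 0.001734, so r = 0.090193 = 9.019%.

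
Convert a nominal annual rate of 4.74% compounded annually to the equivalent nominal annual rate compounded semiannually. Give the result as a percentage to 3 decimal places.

4.685%

Compounded annually, EAR = nominal = 0.047400.
Solve (1 + r/2)^2 = 1.047400: r/2 = 1.047400^(1/2) − 1 = 0.023426, so r = 0.046851 = 4.685%.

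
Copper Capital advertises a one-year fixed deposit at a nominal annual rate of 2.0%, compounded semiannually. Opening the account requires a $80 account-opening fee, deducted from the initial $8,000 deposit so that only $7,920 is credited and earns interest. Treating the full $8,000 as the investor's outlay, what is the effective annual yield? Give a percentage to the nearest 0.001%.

0.990%

Value after one year: 7,920 × (1 + 0.020/2)^2 = 7,920 × 1.020100 = $8,079.19.
Effective yield on the $8,000 outlay: 8,079.19 / 8,000 − 1 = 0.009899 = 0.990%.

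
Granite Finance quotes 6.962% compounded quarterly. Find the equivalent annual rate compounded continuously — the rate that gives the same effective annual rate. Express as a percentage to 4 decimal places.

EAR = (1 + 0.06962/4)^4 − 1 = 0.071459.
Equivalent continuous rate: r = ln(1 + 0.071459) = 0.069021 = 6.9021%.

6.9021%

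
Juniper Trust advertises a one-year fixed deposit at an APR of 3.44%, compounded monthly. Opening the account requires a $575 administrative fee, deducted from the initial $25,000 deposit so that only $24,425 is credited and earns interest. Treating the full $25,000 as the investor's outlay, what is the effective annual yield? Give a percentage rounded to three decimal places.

1.114%

Value after one year: 24,425 × (1 + 0.0344/12)^12 = 24,425 × 1.034948 = $25,278.59.
Effective yield on the $25,000 outlay: 25,278.59 / 25,000 − 1 = 0.011144 = 1.114%.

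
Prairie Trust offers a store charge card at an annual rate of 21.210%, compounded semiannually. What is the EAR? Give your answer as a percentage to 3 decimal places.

22.335%

EAR = (1 + 0.21210/2)^2 − 1.
= 1.223347 − 1 = 22.335%.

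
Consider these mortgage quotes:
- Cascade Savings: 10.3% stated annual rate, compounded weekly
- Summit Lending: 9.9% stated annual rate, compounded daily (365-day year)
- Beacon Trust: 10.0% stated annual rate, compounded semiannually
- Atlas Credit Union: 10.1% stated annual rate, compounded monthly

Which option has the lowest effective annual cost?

Cascade Savings: (1 + 0.103/52)^52 − 1 = 10.838%
Summit Lending: (1 + 0.099/365)^365 − 1 = 10.405%
Beacon Trust: (1 + 0.100/2)^2 − 1 = 10.250%
Atlas Credit Union: (1 + 0.101/12)^12 − 1 = 10.581%
The lowest effective annual rate is Beacon Trust at 10.250%.

Beacon Trust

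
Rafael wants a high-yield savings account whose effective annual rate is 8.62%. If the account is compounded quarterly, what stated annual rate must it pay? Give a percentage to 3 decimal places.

8.355%

(1 + r/4)^4 − 1 = 0.0862, so 1 + r/4 = 1.0862^(1/4).
r/4 = 0.020886, so r = 0.083546 = 8.355%.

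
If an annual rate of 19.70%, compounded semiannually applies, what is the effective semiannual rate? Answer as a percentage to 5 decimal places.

9.85000%

With a nominal annual rate compounded semiannually, the periodic rate is the nominal rate divided by 2.
i = 0.1970 / 2 = 0.0985000 = 9.85000%.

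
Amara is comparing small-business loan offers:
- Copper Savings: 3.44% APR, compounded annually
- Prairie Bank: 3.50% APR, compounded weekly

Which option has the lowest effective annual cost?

Copper Savings: compounded annually, EAR = 3.440%
Prairie Bank: (1 + 0.0350/52)^52 − 1 = 3.561%
The lowest effective annual rate is Copper Savings at 3.440%.

Copper Savings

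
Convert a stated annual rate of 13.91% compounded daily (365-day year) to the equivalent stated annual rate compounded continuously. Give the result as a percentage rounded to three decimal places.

13.907%

EAR = (1 + 0.1391/365)^365 − 1 = 0.149209.
Equivalent continuous rate: r = ln(1 + 0.149209) = 0.139074 = 13.907%.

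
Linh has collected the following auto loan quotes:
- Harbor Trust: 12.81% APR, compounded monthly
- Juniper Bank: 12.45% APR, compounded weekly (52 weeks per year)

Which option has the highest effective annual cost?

Harbor Trust

Harbor Trust: (1 + 0.1281/12)^12 − 1 = 13.590%
Juniper Bank: (1 + 0.1245/52)^52 − 1 = 13.241%
The highest effective annual rate is Harbor Trust at 13.590%.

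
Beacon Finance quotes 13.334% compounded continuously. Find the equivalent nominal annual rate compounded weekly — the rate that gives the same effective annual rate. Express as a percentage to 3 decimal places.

13.351%

EAR under continuous compounding: e^0.13334 − 1 = 0.142638.
Solve (1 + r/52)^52 = 1.142638: r/52 = 1.142638^(1/52) − 1 = 0.002568, so r = 0.133511 = 13.351%.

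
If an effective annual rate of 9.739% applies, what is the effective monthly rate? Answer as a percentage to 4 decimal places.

0.7775%

The per-month rate i satisfies (1 + i)^12 = 1 + 0.09739.
i = 1.09739^(1/12) − 1 = 0.0077746 = 0.7775%.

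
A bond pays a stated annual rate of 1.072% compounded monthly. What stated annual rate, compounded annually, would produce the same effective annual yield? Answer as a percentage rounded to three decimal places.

1.077%

EAR = (1 + 0.01072/12)^12 − 1 = 0.010773.
Compounded annually, the equivalent nominal rate is the EAR itself: 1.077%.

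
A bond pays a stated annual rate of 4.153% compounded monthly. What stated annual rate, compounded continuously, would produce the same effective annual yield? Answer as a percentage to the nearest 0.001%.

EAR = (1 + 0.04153/12)^12 − 1 = 0.042330.
Equivalent continuous rate: r = ln(1 + 0.042330) = 0.041458 = 4.146%.

4.146%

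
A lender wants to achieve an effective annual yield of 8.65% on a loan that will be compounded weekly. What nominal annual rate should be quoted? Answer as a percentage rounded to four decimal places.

8.3028%

(1 + r/52)^52 − 1 = 0.0865, so 1 + r/52 = 1.0865^(1/52).
r/52 = 0.001597, so r = 0.083028 = 8.3028%.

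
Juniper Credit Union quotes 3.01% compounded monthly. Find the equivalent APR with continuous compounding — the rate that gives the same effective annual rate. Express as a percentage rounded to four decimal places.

EAR = (1 + 0.0301/12)^12 − 1 = 0.030519.
Equivalent continuous rate: r = ln(1 + 0.030519) = 0.030062 = 3.0062%.

3.0062%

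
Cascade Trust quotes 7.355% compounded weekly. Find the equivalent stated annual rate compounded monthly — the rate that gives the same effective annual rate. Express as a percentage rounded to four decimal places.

EAR = (1 + 0.07355/52)^52 − 1 = 0.076266.
Solve (1 + r/12)^12 = 1.076266: r/12 = 1.076266^(1/12) − 1 = 0.006144, so r = 0.073724 = 7.3724%.

7.3724%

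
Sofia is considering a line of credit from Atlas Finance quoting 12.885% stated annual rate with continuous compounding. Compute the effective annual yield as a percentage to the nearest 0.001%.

With continuous compounding, EAR = e^0.12885 − 1.
e^0.12885 = 1.137519, so EAR = 0.137519 = 13.752%.

13.752%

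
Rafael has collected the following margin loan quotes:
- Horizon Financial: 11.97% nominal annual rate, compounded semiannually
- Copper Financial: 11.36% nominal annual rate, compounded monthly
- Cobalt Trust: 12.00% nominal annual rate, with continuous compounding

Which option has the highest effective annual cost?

Horizon Financial: (1 + 0.1197/2)^2 − 1 = 12.328%
Copper Financial: (1 + 0.1136/12)^12 − 1 = 11.971%
Cobalt Trust: e^0.1200 − 1 = 12.750%
The highest effective annual rate is Cobalt Trust at 12.750%.

Cobalt Trust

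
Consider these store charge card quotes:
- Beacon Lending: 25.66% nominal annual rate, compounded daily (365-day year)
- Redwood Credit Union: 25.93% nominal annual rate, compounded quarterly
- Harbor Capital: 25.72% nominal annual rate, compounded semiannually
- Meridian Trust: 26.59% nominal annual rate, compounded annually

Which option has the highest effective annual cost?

Beacon Lending: (1 + 0.2566/365)^365 − 1 = 29.241%
Redwood Credit Union: (1 + 0.2593/4)^4 − 1 = 28.562%
Harbor Capital: (1 + 0.2572/2)^2 − 1 = 27.374%
Meridian Trust: compounded annually, EAR = 26.590%
The highest effective annual rate is Beacon Lending at 29.241%.

Beacon Lending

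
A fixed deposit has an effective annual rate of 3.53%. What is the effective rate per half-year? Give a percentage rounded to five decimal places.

1.74969%

The per-half-year rate i satisfies (1 + i)^2 = 1 + 0.0353.
i = 1.0353^(1/2) − 1 = 0.0174969 = 1.74969%.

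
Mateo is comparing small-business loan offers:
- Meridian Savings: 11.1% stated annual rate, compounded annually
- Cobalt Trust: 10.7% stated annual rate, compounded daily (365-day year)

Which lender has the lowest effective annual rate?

Meridian Savings: compounded annually, EAR = 11.100%
Cobalt Trust: (1 + 0.107/365)^365 − 1 = 11.292%
The lowest effective annual rate is Meridian Savings at 11.100%.

Meridian Savings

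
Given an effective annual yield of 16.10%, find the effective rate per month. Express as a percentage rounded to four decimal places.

1.2518%

The per-month rate i satisfies (1 + i)^12 = 1 + 0.1610.
i = 1.1610^(1/12) − 1 = 0.0125178 = 1.2518%.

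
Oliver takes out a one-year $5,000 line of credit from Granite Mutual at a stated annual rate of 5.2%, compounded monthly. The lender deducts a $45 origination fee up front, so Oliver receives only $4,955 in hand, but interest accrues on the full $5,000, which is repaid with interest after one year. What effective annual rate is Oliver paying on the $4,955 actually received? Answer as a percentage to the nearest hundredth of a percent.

6.28%

Amount owed after one year: 5,000 × (1 + 0.052/12)^12 = 5,000 × 1.053257 = $5,266.29.
Effective rate on net proceeds: 5,266.29 / 4,955 − 1 = 0.062823 = 6.28%.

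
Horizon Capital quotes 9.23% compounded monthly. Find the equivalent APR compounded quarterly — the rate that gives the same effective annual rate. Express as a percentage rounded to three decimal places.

EAR = (1 + 0.0923/12)^12 − 1 = 0.096307.
Solve (1 + r/4)^4 = 1.096307: r/4 = 1.096307^(1/4) − 1 = 0.023253, so r = 0.093012 = 9.301%.

9.301%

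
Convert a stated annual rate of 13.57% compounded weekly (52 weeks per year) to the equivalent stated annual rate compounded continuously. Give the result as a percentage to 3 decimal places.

EAR = (1 + 0.1357/52)^52 − 1 = 0.145136.
Equivalent continuous rate: r = ln(1 + 0.145136) = 0.135523 = 13.552%.

13.552%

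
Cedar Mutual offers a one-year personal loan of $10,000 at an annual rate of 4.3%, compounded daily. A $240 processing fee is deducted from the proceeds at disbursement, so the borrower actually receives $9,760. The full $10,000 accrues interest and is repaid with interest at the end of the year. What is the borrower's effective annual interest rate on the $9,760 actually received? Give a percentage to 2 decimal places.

Amount owed after one year: 10,000 × (1 + 0.043/365)^365 = 10,000 × 1.043935 = $10,439.35.
Effective rate on net proceeds: 10,439.35 / 9,760 − 1 = 0.069606 = 6.96%.

6.96%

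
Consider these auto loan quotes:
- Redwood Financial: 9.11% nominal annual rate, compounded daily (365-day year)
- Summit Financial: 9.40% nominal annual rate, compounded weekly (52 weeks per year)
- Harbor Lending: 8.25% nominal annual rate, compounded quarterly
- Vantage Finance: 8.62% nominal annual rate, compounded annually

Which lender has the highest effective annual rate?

Redwood Financial: (1 + 0.0911/365)^365 − 1 = 9.537%
Summit Financial: (1 + 0.0940/52)^52 − 1 = 9.847%
Harbor Lending: (1 + 0.0825/4)^4 − 1 = 8.509%
Vantage Finance: compounded annually, EAR = 8.620%
The highest effective annual rate is Summit Financial at 9.847%.

Summit Financial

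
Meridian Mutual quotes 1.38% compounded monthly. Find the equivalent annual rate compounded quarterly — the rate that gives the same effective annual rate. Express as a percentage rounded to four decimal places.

EAR = (1 + 0.0138/12)^12 − 1 = 0.013888.
Solve (1 + r/4)^4 = 1.013888: r/4 = 1.013888^(1/4) − 1 = 0.003454, so r = 0.013816 = 1.3816%.

1.3816%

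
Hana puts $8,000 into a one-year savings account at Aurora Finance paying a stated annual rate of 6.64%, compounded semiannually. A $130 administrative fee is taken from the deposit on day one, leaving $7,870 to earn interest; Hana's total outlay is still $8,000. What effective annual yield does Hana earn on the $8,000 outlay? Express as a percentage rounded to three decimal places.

5.016%

Value after one year: 7,870 × (1 + 0.0664/2)^2 = 7,870 × 1.067502 = $8,401.24.
Effective yield on the $8,000 outlay: 8,401.24 / 8,000 − 1 = 0.050155 = 5.016%.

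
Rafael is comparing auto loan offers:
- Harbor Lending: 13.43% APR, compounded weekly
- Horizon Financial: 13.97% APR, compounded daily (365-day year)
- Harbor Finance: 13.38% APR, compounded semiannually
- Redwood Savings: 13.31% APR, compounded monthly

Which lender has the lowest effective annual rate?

Harbor Lending: (1 + 0.1343/52)^52 − 1 = 14.354%
Horizon Financial: (1 + 0.1397/365)^365 − 1 = 14.990%
Harbor Finance: (1 + 0.1338/2)^2 − 1 = 13.828%
Redwood Savings: (1 + 0.1331/12)^12 − 1 = 14.153%
The lowest effective annual rate is Harbor Finance at 13.828%.

Harbor Finance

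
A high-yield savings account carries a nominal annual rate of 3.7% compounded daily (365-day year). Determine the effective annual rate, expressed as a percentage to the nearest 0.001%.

EAR = (1 + 0.037/365)^365 − 1.
= 1.037691 − 1 = 3.769%.

3.769%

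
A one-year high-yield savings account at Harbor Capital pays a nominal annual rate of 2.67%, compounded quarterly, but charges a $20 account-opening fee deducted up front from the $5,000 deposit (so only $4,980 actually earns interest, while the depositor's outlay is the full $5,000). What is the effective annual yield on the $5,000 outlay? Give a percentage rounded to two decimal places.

Value after one year: 4,980 × (1 + 0.0267/4)^4 = 4,980 × 1.026969 = $5,114.30.
Effective yield on the $5,000 outlay: 5,114.30 / 5,000 − 1 = 0.022861 = 2.29%.

2.29%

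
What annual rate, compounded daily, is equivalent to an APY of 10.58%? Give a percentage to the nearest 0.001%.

10.058%

(1 + r/365)^365 − 1 = 0.1058, so 1 + r/365 = 1.1058^(1/365).
r/365 = 0.000276, so r = 0.100583 = 10.058%.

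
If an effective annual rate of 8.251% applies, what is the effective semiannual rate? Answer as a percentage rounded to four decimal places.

4.0437%

The per-half-year rate i satisfies (1 + i)^2 = 1 + 0.08251.
i = 1.08251^(1/2) − 1 = 0.0404374 = 4.0437%.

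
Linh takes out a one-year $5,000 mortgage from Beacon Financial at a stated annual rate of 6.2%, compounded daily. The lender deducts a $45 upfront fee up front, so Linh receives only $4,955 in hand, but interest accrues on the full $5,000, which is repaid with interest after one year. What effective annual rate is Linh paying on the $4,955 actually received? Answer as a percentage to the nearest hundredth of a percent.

Amount owed after one year: 5,000 × (1 + 0.062/365)^365 = 5,000 × 1.063957 = $5,319.78.
Effective rate on net proceeds: 5,319.78 / 4,955 − 1 = 0.073619 = 7.36%.

7.36%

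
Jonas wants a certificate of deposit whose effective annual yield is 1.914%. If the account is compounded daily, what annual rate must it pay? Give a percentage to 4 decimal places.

1.8960%

(1 + r/365)^365 − 1 = 0.01914, so 1 + r/365 = 1.01914^(1/365).
r/365 = 0.000052, so r = 0.018960 = 1.8960%.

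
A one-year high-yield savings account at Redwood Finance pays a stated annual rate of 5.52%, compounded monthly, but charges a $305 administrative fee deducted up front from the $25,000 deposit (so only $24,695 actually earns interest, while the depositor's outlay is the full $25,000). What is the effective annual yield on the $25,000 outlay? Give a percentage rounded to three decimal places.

4.373%

Value after one year: 24,695 × (1 + 0.0552/12)^12 = 24,695 × 1.056618 = $26,093.19.
Effective yield on the $25,000 outlay: 26,093.19 / 25,000 − 1 = 0.043727 = 4.373%.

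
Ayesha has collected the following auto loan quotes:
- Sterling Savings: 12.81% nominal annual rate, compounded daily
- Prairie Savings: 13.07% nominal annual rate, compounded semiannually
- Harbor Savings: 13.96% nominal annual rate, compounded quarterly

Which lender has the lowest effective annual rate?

Sterling Savings: (1 + 0.1281/365)^365 − 1 = 13.664%
Prairie Savings: (1 + 0.1307/2)^2 − 1 = 13.497%
Harbor Savings: (1 + 0.1396/4)^4 − 1 = 14.708%
The lowest effective annual rate is Prairie Savings at 13.497%.

Prairie Savings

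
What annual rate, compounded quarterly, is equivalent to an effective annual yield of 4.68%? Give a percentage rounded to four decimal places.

4.6000%

(1 + r/4)^4 − 1 = 0.0468, so 1 + r/4 = 1.0468^(1/4).
r/4 = 0.011500, so r = 0.046000 = 4.6000%.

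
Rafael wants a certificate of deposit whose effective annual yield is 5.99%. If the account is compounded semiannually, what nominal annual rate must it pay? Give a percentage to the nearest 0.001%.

(1 + r/2)^2 − 1 = 0.0599, so 1 + r/2 = 1.0599^(1/2).
r/2 = 0.029514, so r = 0.059029 = 5.903%.

5.903%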